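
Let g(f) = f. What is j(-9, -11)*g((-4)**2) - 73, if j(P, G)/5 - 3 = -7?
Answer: -393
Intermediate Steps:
j(P, G) = -20 (j(P, G) = 15 + 5*(-7) = 15 - 35 = -20)
j(-9, -11)*g((-4)**2) - 73 = -20*(-4)**2 - 73 = -20*16 - 73 = -320 - 73 = -393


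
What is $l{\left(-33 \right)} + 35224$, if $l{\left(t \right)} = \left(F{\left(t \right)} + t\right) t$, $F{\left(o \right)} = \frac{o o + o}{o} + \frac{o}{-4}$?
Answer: $\frac{148387}{4} \approx 37097.0$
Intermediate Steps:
$F{\left(o \right)} = - \frac{o}{4} + \frac{o + o^{2}}{o}$ ($F{\left(o \right)} = \frac{o^{2} + o}{o} + o \left(- \frac{1}{4}\right) = \frac{o + o^{2}}{o} - \frac{o}{4} = - \frac{o}{4} + \frac{o + o^{2}}{o}$)
$l{\left(t \right)} = t \left(1 + \frac{7 t}{4}\right)$ ($l{\left(t \right)} = \left(\left(1 + \frac{3 t}{4}\right) + t\right) t = \left(1 + \frac{7 t}{4}\right) t = t \left(1 + \frac{7 t}{4}\right)$)
$l{\left(-33 \right)} + 35224 = \frac{1}{4} \left(-33\right) \left(4 + 7 \left(-33\right)\right) + 35224 = \frac{1}{4} \left(-33\right) \left(4 - 231\right) + 35224 = \frac{1}{4} \left(-33\right) \left(-227\right) + 35224 = \frac{7491}{4} + 35224 = \frac{148387}{4}$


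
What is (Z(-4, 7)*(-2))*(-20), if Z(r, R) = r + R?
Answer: 120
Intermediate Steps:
Z(r, R) = R + r
(Z(-4, 7)*(-2))*(-20) = ((7 - 4)*(-2))*(-20) = (3*(-2))*(-20) = -6*(-20) = 120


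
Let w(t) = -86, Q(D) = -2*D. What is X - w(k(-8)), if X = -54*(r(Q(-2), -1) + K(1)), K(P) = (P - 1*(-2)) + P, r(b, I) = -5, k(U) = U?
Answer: 140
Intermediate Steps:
K(P) = 2 + 2*P (K(P) = (P + 2) + P = (2 + P) + P = 2 + 2*P)
X = 54 (X = -54*(-5 + (2 + 2*1)) = -54*(-5 + (2 + 2)) = -54*(-5 + 4) = -54*(-1) = 54)
X - w(k(-8)) = 54 - 1*(-86) = 54 + 86 = 140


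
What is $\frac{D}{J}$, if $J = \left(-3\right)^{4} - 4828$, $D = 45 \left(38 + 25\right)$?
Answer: $- \frac{2835}{4747} \approx -0.59722$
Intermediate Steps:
$D = 2835$ ($D = 45 \cdot 63 = 2835$)
$J = -4747$ ($J = 81 - 4828 = -4747$)
$\frac{D}{J} = \frac{2835}{-4747} = 2835 \left(- \frac{1}{4747}\right) = - \frac{2835}{4747}$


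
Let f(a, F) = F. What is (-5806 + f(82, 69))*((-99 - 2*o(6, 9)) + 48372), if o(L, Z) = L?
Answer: -276873357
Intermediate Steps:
(-5806 + f(82, 69))*((-99 - 2*o(6, 9)) + 48372) = (-5806 + 69)*((-99 - 2*6) + 48372) = -5737*((-99 - 12) + 48372) = -5737*(-111 + 48372) = -5737*48261 = -276873357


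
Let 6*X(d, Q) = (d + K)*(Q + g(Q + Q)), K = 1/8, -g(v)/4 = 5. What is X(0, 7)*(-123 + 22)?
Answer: 1313/48 ≈ 27.354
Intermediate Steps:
g(v) = -20 (g(v) = -4*5 = -20)
K = 1/8 ≈ 0.12500
X(d, Q) = (-20 + Q)*(1/8 + d)/6 (X(d, Q) = ((d + 1/8)*(Q - 20))/6 = ((1/8 + d)*(-20 + Q))/6 = ((-20 + Q)*(1/8 + d))/6 = (-20 + Q)*(1/8 + d)/6)
X(0, 7)*(-123 + 22) = (-5/12 - 10/3*0 + (1/48)*7 + (1/6)*7*0)*(-123 + 22) = (-5/12 + 0 + 7/48 + 0)*(-101) = -13/48*(-101) = 1313/48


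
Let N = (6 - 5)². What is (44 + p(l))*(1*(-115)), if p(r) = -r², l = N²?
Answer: -4945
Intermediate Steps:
N = 1 (N = 1² = 1)
l = 1 (l = 1² = 1)
(44 + p(l))*(1*(-115)) = (44 - 1*1²)*(1*(-115)) = (44 - 1*1)*(-115) = (44 - 1)*(-115) = 43*(-115) = -4945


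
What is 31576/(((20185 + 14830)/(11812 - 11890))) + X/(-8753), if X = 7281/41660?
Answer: -179621380177131/2553643809940 ≈ -70.339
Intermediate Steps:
X = 7281/41660 (X = 7281*(1/41660) = 7281/41660 ≈ 0.17477)
31576/(((20185 + 14830)/(11812 - 11890))) + X/(-8753) = 31576/(((20185 + 14830)/(11812 - 11890))) + (7281/41660)/(-8753) = 31576/((35015/(-78))) + (7281/41660)*(-1/8753) = 31576/((35015*(-1/78))) - 7281/364649980 = 31576/(-35015/78) - 7281/364649980 = 31576*(-78/35015) - 7281/364649980 = -2462928/35015 - 7281/364649980 = -179621380177131/2553643809940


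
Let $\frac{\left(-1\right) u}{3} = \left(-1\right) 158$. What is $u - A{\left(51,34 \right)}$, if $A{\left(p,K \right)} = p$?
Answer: $423$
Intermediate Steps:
$u = 474$ ($u = - 3 \left(\left(-1\right) 158\right) = \left(-3\right) \left(-158\right) = 474$)
$u - A{\left(51,34 \right)} = 474 - 51 = 423$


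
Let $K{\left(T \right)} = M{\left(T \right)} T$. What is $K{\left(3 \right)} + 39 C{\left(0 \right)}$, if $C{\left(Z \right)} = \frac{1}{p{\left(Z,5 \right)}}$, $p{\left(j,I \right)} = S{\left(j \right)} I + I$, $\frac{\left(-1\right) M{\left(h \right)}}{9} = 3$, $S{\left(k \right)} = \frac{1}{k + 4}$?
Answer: $- \frac{1869}{25} \approx -74.76$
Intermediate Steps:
$S{\left(k \right)} = \frac{1}{4 + k}$
$M{\left(h \right)} = -27$ ($M{\left(h \right)} = \left(-9\right) 3 = -27$)
$K{\left(T \right)} = - 27 T$
$p{\left(j,I \right)} = I + \frac{I}{4 + j}$ ($p{\left(j,I \right)} = \frac{I}{4 + j} + I = I + \frac{I}{4 + j}$)
$C{\left(Z \right)} = \frac{4 + Z}{5 \left(5 + Z\right)}$ ($C{\left(Z \right)} = \frac{1}{5 \frac{1}{4 + Z} \left(5 + Z\right)} = \frac{4 + Z}{5 \left(5 + Z\right)}$)
$K{\left(3 \right)} + 39 C{\left(0 \right)} = \left(-27\right) 3 + 39 \frac{4 + 0}{5 \left(5 + 0\right)} = -81 + 39 \cdot \frac{1}{5} \cdot \frac{1}{5} \cdot 4 = -81 + 39 \cdot \frac{4}{25} = -81 + \frac{156}{25} = - \frac{1869}{25}$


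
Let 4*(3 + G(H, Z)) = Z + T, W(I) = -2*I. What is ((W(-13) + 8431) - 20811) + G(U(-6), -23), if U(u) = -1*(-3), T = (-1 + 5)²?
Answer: -49435/4 ≈ -12359.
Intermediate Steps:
T = 16 (T = 4² = 16)
U(u) = 3
G(H, Z) = 1 + Z/4 (G(H, Z) = -3 + (Z + 16)/4 = -3 + (16 + Z)/4 = -3 + (4 + Z/4) = 1 + Z/4)
((W(-13) + 8431) - 20811) + G(U(-6), -23) = ((-2*(-13) + 8431) - 20811) + (1 + (¼)*(-23)) = ((26 + 8431) - 20811) + (1 - 23/4) = (8457 - 20811) - 19/4 = -12354 - 19/4 = -49435/4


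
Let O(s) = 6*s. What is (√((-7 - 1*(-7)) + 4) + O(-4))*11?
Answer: -242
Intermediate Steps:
(√((-7 - 1*(-7)) + 4) + O(-4))*11 = (√((-7 - 1*(-7)) + 4) + 6*(-4))*11 = (√((-7 + 7) + 4) - 24)*11 = (√(0 + 4) - 24)*11 = (√4 - 24)*11 = (2 - 24)*11 = -22*11 = -242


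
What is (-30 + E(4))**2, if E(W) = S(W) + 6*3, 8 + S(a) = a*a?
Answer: 16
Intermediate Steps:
S(a) = -8 + a**2 (S(a) = -8 + a*a = -8 + a**2)
E(W) = 10 + W**2 (E(W) = (-8 + W**2) + 6*3 = (-8 + W**2) + 18 = 10 + W**2)
(-30 + E(4))**2 = (-30 + (10 + 4**2))**2 = (-30 + (10 + 16))**2 = (-30 + 26)**2 = (-4)**2 = 16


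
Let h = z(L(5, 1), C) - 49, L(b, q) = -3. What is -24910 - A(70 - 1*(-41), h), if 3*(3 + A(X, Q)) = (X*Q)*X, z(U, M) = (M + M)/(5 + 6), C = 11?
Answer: 168122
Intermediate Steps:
z(U, M) = 2*M/11 (z(U, M) = (2*M)/11 = (2*M)*(1/11) = 2*M/11)
h = -47 (h = (2/11)*11 - 49 = 2 - 49 = -47)
A(X, Q) = -3 + Q*X²/3 (A(X, Q) = -3 + ((X*Q)*X)/3 = -3 + ((Q*X)*X)/3 = -3 + (Q*X²)/3 = -3 + Q*X²/3)
-24910 - A(70 - 1*(-41), h) = -24910 - (-3 + (⅓)*(-47)*(70 - 1*(-41))²) = -24910 - (-3 + (⅓)*(-47)*(70 + 41)²) = -24910 - (-3 + (⅓)*(-47)*111²) = -24910 - (-3 + (⅓)*(-47)*12321) = -24910 - (-3 - 193029) = -24910 - 1*(-193032) = -24910 + 193032 = 168122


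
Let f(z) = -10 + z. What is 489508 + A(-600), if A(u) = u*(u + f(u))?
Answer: 1215508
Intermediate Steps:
A(u) = u*(-10 + 2*u) (A(u) = u*(u + (-10 + u)) = u*(-10 + 2*u))
489508 + A(-600) = 489508 + 2*(-600)*(-5 - 600) = 489508 + 2*(-600)*(-605) = 489508 + 726000 = 1215508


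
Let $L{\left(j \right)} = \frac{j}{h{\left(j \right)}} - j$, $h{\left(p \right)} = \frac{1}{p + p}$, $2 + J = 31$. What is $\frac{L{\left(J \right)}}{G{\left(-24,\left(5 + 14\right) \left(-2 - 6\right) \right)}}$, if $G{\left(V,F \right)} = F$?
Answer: $- \frac{87}{8} \approx -10.875$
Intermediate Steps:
$J = 29$ ($J = -2 + 31 = 29$)
$h{\left(p \right)} = \frac{1}{2 p}$
$L{\left(j \right)} = - j + 2 j^{2}$ ($L{\left(j \right)} = \frac{j}{\frac{1}{2} \frac{1}{j}} - j = j 2 j - j = 2 j^{2} - j = - j + 2 j^{2}$)
$\frac{L{\left(J \right)}}{G{\left(-24,\left(5 + 14\right) \left(-2 - 6\right) \right)}} = \frac{29 \left(-1 + 2 \cdot 29\right)}{\left(5 + 14\right) \left(-2 - 6\right)} = \frac{29 \left(-1 + 58\right)}{19 \left(-8\right)} = \frac{29 \cdot 57}{-152} = 1653 \left(- \frac{1}{152}\right) = - \frac{87}{8}$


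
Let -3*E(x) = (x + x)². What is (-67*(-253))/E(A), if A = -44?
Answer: -4623/704 ≈ -6.5668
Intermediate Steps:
E(x) = -4*x²/3 (E(x) = -(x + x)²/3 = -4*x²/3)
(-67*(-253))/E(A) = (-67*(-253))/((-4/3*(-44)²)) = 16951/((-4/3*1936)) = 16951/(-7744/3) = 16951*(-3/7744) = -4623/704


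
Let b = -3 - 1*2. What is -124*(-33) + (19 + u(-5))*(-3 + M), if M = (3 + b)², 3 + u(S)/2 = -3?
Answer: 4099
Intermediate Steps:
b = -5 (b = -3 - 2 = -5)
u(S) = -12 (u(S) = -6 + 2*(-3) = -6 - 6 = -12)
M = 4 (M = (3 - 5)² = (-2)² = 4)
-124*(-33) + (19 + u(-5))*(-3 + M) = -124*(-33) + (19 - 12)*(-3 + 4) = 4092 + 7*1 = 4092 + 7 = 4099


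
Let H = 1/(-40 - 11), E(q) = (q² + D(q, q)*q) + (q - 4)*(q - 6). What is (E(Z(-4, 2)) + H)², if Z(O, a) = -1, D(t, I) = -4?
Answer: 4157521/2601 ≈ 1598.4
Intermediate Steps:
E(q) = q² - 4*q + (-6 + q)*(-4 + q) (E(q) = (q² - 4*q) + (q - 4)*(q - 6) = (q² - 4*q) + (-4 + q)*(-6 + q) = (q² - 4*q) + (-6 + q)*(-4 + q) = q² - 4*q + (-6 + q)*(-4 + q))
H = -1/51 (H = 1/(-51) = -1/51 ≈ -0.019608)
(E(Z(-4, 2)) + H)² = ((24 - 14*(-1) + 2*(-1)²) - 1/51)² = ((24 + 14 + 2*1) - 1/51)² = ((24 + 14 + 2) - 1/51)² = (40 - 1/51)² = (2039/51)² = 4157521/2601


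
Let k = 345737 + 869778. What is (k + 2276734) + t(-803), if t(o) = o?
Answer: 3491446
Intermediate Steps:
k = 1215515
(k + 2276734) + t(-803) = (1215515 + 2276734) - 803 = 3492249 - 803 = 3491446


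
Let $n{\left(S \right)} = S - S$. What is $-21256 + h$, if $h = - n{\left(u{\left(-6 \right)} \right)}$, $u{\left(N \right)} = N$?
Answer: $-21256$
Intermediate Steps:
$n{\left(S \right)} = 0$
$h = 0$ ($h = \left(-1\right) 0 = 0$)
$-21256 + h = -21256 + 0 = -21256$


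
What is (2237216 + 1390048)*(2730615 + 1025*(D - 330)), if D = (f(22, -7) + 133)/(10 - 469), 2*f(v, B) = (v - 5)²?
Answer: 442450074751360/51 ≈ 8.6755e+12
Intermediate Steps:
f(v, B) = (-5 + v)²/2 (f(v, B) = (v - 5)²/2 = (-5 + v)²/2)
D = -185/306 (D = ((-5 + 22)²/2 + 133)/(10 - 469) = ((½)*17² + 133)/(-459) = ((½)*289 + 133)*(-1/459) = (289/2 + 133)*(-1/459) = (555/2)*(-1/459) = -185/306 ≈ -0.60458)
(2237216 + 1390048)*(2730615 + 1025*(D - 330)) = (2237216 + 1390048)*(2730615 + 1025*(-185/306 - 330)) = 3627264*(2730615 + 1025*(-101165/306)) = 3627264*(2730615 - 103694125/306) = 3627264*(731874065/306) = 442450074751360/51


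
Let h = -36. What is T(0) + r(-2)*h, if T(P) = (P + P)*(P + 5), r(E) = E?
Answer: 72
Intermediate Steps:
T(P) = 2*P*(5 + P) (T(P) = (2*P)*(5 + P) = 2*P*(5 + P))
T(0) + r(-2)*h = 2*0*(5 + 0) - 2*(-36) = 2*0*5 + 72 = 0 + 72 = 72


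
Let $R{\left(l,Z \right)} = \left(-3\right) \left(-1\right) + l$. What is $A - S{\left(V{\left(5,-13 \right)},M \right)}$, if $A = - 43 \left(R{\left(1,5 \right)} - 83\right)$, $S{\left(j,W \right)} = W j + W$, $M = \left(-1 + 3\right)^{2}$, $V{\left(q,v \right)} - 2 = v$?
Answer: $3437$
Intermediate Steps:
$V{\left(q,v \right)} = 2 + v$
$R{\left(l,Z \right)} = 3 + l$
$M = 4$ ($M = 2^{2} = 4$)
$S{\left(j,W \right)} = W + W j$
$A = 3397$ ($A = - 43 \left(\left(3 + 1\right) - 83\right) = - 43 \left(4 - 83\right) = \left(-43\right) \left(-79\right) = 3397$)
$A - S{\left(V{\left(5,-13 \right)},M \right)} = 3397 - 4 \left(1 + \left(2 - 13\right)\right) = 3397 - 4 \left(1 - 11\right) = 3397 - 4 \left(-10\right) = 3397 - -40 = 3397 + 40 = 3437$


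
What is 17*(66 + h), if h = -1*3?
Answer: 1071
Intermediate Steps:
h = -3
17*(66 + h) = 17*(66 - 3) = 17*63 = 1071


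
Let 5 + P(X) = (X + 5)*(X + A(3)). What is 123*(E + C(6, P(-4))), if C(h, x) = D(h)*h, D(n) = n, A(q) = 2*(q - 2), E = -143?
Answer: -13161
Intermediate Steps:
A(q) = -4 + 2*q (A(q) = 2*(-2 + q) = -4 + 2*q)
P(X) = -5 + (2 + X)*(5 + X) (P(X) = -5 + (X + 5)*(X + (-4 + 2*3)) = -5 + (5 + X)*(X + (-4 + 6)) = -5 + (5 + X)*(X + 2) = -5 + (5 + X)*(2 + X) = -5 + (2 + X)*(5 + X))
C(h, x) = h² (C(h, x) = h*h = h²)
123*(E + C(6, P(-4))) = 123*(-143 + 6²) = 123*(-143 + 36) = 123*(-107) = -13161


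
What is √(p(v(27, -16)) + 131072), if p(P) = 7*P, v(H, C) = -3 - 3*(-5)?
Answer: 2*√32789 ≈ 362.15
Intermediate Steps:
v(H, C) = 12 (v(H, C) = -3 + 15 = 12)
√(p(v(27, -16)) + 131072) = √(7*12 + 131072) = √(84 + 131072) = √131156 = 2*√32789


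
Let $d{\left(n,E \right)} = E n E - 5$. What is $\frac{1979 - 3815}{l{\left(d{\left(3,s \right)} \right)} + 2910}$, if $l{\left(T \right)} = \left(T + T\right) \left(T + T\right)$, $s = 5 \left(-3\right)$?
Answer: $- \frac{918}{899255} \approx -0.0010208$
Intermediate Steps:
$s = -15$
$d{\left(n,E \right)} = -5 + n E^{2}$ ($d{\left(n,E \right)} = n E^{2} - 5 = -5 + n E^{2}$)
$l{\left(T \right)} = 4 T^{2}$ ($l{\left(T \right)} = 2 T 2 T = 4 T^{2}$)
$\frac{1979 - 3815}{l{\left(d{\left(3,s \right)} \right)} + 2910} = \frac{1979 - 3815}{4 \left(-5 + 3 \left(-15\right)^{2}\right)^{2} + 2910} = - \frac{1836}{4 \left(-5 + 3 \cdot 225\right)^{2} + 2910} = - \frac{1836}{4 \left(-5 + 675\right)^{2} + 2910} = - \frac{1836}{4 \cdot 670^{2} + 2910} = - \frac{1836}{4 \cdot 448900 + 2910} = - \frac{1836}{1795600 + 2910} = - \frac{1836}{1798510} = \left(-1836\right) \frac{1}{1798510} = - \frac{918}{899255}$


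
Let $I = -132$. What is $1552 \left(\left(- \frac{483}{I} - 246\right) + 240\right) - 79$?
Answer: $- \frac{40833}{11} \approx -3712.1$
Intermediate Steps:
$1552 \left(\left(- \frac{483}{I} - 246\right) + 240\right) - 79 = 1552 \left(\left(- \frac{483}{-132} - 246\right) + 240\right) - 79 = 1552 \left(\left(\left(-483\right) \left(- \frac{1}{132}\right) - 246\right) + 240\right) - 79 = 1552 \left(\left(\frac{161}{44} - 246\right) + 240\right) - 79 = 1552 \left(- \frac{10663}{44} + 240\right) - 79 = 1552 \left(- \frac{103}{44}\right) - 79 = - \frac{39964}{11} - 79 = - \frac{40833}{11}$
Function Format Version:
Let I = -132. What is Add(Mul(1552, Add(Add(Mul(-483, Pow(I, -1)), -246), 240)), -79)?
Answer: Rational(-40833, 11) ≈ -3712.1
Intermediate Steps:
Add(Mul(1552, Add(Add(Mul(-483, Pow(I, -1)), -246), 240)), -79) = Add(Mul(1552, Add(Add(Mul(-483, Pow(-132, -1)), -246), 240)), -79) = Add(Mul(1552, Add(Add(Mul(-483, Rational(-1, 132)), -246), 240)), -79) = Add(Mul(1552, Add(Add(Rational(161, 44), -246), 240)), -79) = Add(Mul(1552, Add(Rational(-10663, 44), 240)), -79) = Add(Mul(1552, Rational(-103, 44)), -79) = Add(Rational(-39964, 11), -79) = Rational(-40833, 11)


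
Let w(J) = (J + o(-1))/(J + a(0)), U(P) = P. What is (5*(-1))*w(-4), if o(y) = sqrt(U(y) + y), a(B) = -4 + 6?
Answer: -10 + 5*I*sqrt(2)/2 ≈ -10.0 + 3.5355*I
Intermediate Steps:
a(B) = 2
o(y) = sqrt(2)*sqrt(y) (o(y) = sqrt(y + y) = sqrt(2*y) = sqrt(2)*sqrt(y))
w(J) = (J + I*sqrt(2))/(2 + J) (w(J) = (J + sqrt(2)*sqrt(-1))/(J + 2) = (J + sqrt(2)*I)/(2 + J) = (J + I*sqrt(2))/(2 + J))
(5*(-1))*w(-4) = (5*(-1))*((-4 + I*sqrt(2))/(2 - 4)) = -5*(-4 + I*sqrt(2))/(-2) = -(-5)*(-4 + I*sqrt(2))/2 = -5*(2 - I*sqrt(2)/2) = -10 + 5*I*sqrt(2)/2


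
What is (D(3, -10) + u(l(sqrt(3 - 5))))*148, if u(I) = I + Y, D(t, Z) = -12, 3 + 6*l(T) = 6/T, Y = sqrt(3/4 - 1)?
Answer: -1850 + 74*I - 74*I*sqrt(2) ≈ -1850.0 - 30.652*I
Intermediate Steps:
Y = I/2 (Y = sqrt(3*(1/4) - 1) = sqrt(3/4 - 1) = sqrt(-1/4) = I/2 ≈ 0.5*I)
l(T) = -1/2 + 1/T (l(T) = -1/2 + (6/T)/6 = -1/2 + 1/T)
u(I) = I + I/2
(D(3, -10) + u(l(sqrt(3 - 5))))*148 = (-12 + ((2 - sqrt(3 - 5))/(2*(sqrt(3 - 5))) + I/2))*148 = (-12 + ((2 - sqrt(-2))/(2*(sqrt(-2))) + I/2))*148 = (-12 + ((2 - I*sqrt(2))/(2*((I*sqrt(2)))) + I/2))*148 = (-12 + ((-I*sqrt(2)/2)*(2 - I*sqrt(2))/2 + I/2))*148 = (-12 + (-I*sqrt(2)*(2 - I*sqrt(2))/4 + I/2))*148 = (-12 + (I/2 - I*sqrt(2)*(2 - I*sqrt(2))/4))*148 = (-12 + I/2 - I*sqrt(2)*(2 - I*sqrt(2))/4)*148 = -1776 + 74*I - 37*I*sqrt(2)*(2 - I*sqrt(2))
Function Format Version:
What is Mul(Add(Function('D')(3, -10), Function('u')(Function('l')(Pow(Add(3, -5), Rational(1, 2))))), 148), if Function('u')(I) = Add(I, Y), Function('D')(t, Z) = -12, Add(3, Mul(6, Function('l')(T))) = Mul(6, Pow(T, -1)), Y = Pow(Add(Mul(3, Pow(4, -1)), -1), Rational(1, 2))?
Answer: Add(-1850, Mul(74, I), Mul(-74, I, Pow(2, Rational(1, 2)))) ≈ Add(-1850.0, Mul(-30.652, I))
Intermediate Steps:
Y = Mul(Rational(1, 2), I) (Y = Pow(Add(Mul(3, Rational(1, 4)), -1), Rational(1, 2)) = Pow(Add(Rational(3, 4), -1), Rational(1, 2)) = Pow(Rational(-1, 4), Rational(1, 2)) = Mul(Rational(1, 2), I) ≈ Mul(0.50000, I))
Function('l')(T) = Add(Rational(-1, 2), Pow(T, -1)) (Function('l')(T) = Add(Rational(-1, 2), Mul(Rational(1, 6), Mul(6, Pow(T, -1)))) = Add(Rational(-1, 2), Pow(T, -1)))
Function('u')(I) = Add(I, Mul(Rational(1, 2), I))
Mul(Add(Function('D')(3, -10), Function('u')(Function('l')(Pow(Add(3, -5), Rational(1, 2))))), 148) = Mul(Add(-12, Add(Mul(Rational(1, 2), Pow(Pow(Add(3, -5), Rational(1, 2)), -1), Add(2, Mul(-1, Pow(Add(3, -5), Rational(1, 2))))), Mul(Rational(1, 2), I))), 148) = Mul(Add(-12, Add(Mul(Rational(1, 2), Pow(Pow(-2, Rational(1, 2)), -1), Add(2, Mul(-1, Pow(-2, Rational(1, 2))))), Mul(Rational(1, 2), I))), 148) = Mul(Add(-12, Add(Mul(Rational(1, 2), Pow(Mul(I, Pow(2, Rational(1, 2))), -1), Add(2, Mul(-1, Mul(I, Pow(2, Rational(1, 2)))))), Mul(Rational(1, 2), I))), 148) = Mul(Add(-12, Add(Mul(Rational(1, 2), Mul(Rational(-1, 2), I, Pow(2, Rational(1, 2))), Add(2, Mul(-1, I, Pow(2, Rational(1, 2))))), Mul(Rational(1, 2), I))), 148) = Mul(Add(-12, Add(Mul(Rational(-1, 4), I, Pow(2, Rational(1, 2)), Add(2, Mul(-1, I, Pow(2, Rational(1, 2))))), Mul(Rational(1, 2), I))), 148) = Mul(Add(-12, Add(Mul(Rational(1, 2), I), Mul(Rational(-1, 4), I, Pow(2, Rational(1, 2)), Add(2, Mul(-1, I, Pow(2, Rational(1, 2))))))), 148) = Mul(Add(-12, Mul(Rational(1, 2), I), Mul(Rational(-1, 4), I, Pow(2, Rational(1, 2)), Add(2, Mul(-1, I, Pow(2, Rational(1, 2)))))), 148) = Add(-1776, Mul(74, I), Mul(-37, I, Pow(2, Rational(1, 2)), Add(2, Mul(-1, I, Pow(2, Rational(1, 2))))))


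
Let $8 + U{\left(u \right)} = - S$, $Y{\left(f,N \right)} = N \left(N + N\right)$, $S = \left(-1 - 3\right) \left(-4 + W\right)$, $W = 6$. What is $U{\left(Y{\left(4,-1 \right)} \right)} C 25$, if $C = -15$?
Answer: $0$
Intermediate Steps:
$S = -8$ ($S = \left(-1 - 3\right) \left(-4 + 6\right) = \left(-4\right) 2 = -8$)
$Y{\left(f,N \right)} = 2 N^{2}$ ($Y{\left(f,N \right)} = N 2 N = 2 N^{2}$)
$U{\left(u \right)} = 0$ ($U{\left(u \right)} = -8 - -8 = -8 + 8 = 0$)
$U{\left(Y{\left(4,-1 \right)} \right)} C 25 = 0 \left(-15\right) 25 = 0 \cdot 25 = 0$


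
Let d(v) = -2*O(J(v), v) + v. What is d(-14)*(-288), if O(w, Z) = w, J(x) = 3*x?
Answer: -20160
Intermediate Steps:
d(v) = -5*v (d(v) = -6*v + v = -5*v)
d(-14)*(-288) = -5*(-14)*(-288) = 70*(-288) = -20160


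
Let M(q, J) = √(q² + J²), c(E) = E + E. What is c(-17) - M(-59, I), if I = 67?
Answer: -34 - √7970 ≈ -123.27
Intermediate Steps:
c(E) = 2*E
M(q, J) = √(J² + q²)
c(-17) - M(-59, I) = 2*(-17) - √(67² + (-59)²) = -34 - √(4489 + 3481) = -34 - √7970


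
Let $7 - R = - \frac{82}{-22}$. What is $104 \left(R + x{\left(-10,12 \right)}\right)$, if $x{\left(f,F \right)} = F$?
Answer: $\frac{17472}{11} \approx 1588.4$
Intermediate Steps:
$R = \frac{36}{11}$ ($R = 7 - - \frac{82}{-22} = 7 - \left(-82\right) \left(- \frac{1}{22}\right) = 7 - \frac{41}{11} = \frac{36}{11} \approx 3.2727$)
$104 \left(R + x{\left(-10,12 \right)}\right) = 104 \left(\frac{36}{11} + 12\right) = 104 \cdot \frac{168}{11} = \frac{17472}{11}$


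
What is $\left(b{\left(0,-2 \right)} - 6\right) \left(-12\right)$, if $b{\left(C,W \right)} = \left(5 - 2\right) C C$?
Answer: $72$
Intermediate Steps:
$b{\left(C,W \right)} = 3 C^{2}$ ($b{\left(C,W \right)} = 3 C C = 3 C^{2}$)
$\left(b{\left(0,-2 \right)} - 6\right) \left(-12\right) = \left(3 \cdot 0^{2} - 6\right) \left(-12\right) = \left(3 \cdot 0 - 6\right) \left(-12\right) = \left(0 - 6\right) \left(-12\right) = \left(-6\right) \left(-12\right) = 72$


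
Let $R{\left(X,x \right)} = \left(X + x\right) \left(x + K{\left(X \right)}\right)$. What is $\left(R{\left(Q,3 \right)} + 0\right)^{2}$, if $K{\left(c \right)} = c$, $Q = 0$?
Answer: $81$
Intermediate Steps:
$R{\left(X,x \right)} = \left(X + x\right)^{2}$ ($R{\left(X,x \right)} = \left(X + x\right) \left(x + X\right) = \left(X + x\right) \left(X + x\right) = \left(X + x\right)^{2}$)
$\left(R{\left(Q,3 \right)} + 0\right)^{2} = \left(\left(0^{2} + 3^{2} + 2 \cdot 0 \cdot 3\right) + 0\right)^{2} = \left(\left(0 + 9 + 0\right) + 0\right)^{2} = \left(9 + 0\right)^{2} = 9^{2} = 81$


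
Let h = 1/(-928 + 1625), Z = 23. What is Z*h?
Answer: 23/697 ≈ 0.032999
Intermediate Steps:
h = 1/697 ≈ 0.0014347
Z*h = 23*(1/697) = 23/697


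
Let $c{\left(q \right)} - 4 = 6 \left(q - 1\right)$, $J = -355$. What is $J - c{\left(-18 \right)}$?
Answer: $-245$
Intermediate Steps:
$c{\left(q \right)} = -2 + 6 q$ ($c{\left(q \right)} = 4 + 6 \left(q - 1\right) = 4 + 6 \left(-1 + q\right) = 4 + \left(-6 + 6 q\right) = -2 + 6 q$)
$J - c{\left(-18 \right)} = -355 - \left(-2 + 6 \left(-18\right)\right) = -355 - \left(-2 - 108\right) = -355 - -110 = -355 + 110 = -245$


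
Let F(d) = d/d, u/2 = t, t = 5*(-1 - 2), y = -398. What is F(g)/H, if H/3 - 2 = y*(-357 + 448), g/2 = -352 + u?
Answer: -1/108648 ≈ -9.2040e-6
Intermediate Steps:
t = -15 (t = 5*(-3) = -15)
u = -30 (u = 2*(-15) = -30)
g = -764 (g = 2*(-352 - 30) = 2*(-382) = -764)
F(d) = 1
H = -108648 (H = 6 + 3*(-398*(-357 + 448)) = 6 + 3*(-398*91) = 6 + 3*(-36218) = 6 - 108654 = -108648)
F(g)/H = 1/(-108648) = 1*(-1/108648) = -1/108648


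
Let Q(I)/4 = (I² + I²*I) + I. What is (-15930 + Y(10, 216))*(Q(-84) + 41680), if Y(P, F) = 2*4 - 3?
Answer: 36647374400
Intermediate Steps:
Y(P, F) = 5 (Y(P, F) = 8 - 3 = 5)
Q(I) = 4*I + 4*I² + 4*I³ (Q(I) = 4*((I² + I²*I) + I) = 4*((I² + I³) + I) = 4*(I + I² + I³) = 4*I + 4*I² + 4*I³)
(-15930 + Y(10, 216))*(Q(-84) + 41680) = (-15930 + 5)*(4*(-84)*(1 - 84 + (-84)²) + 41680) = -15925*(4*(-84)*(1 - 84 + 7056) + 41680) = -15925*(4*(-84)*6973 + 41680) = -15925*(-2342928 + 41680) = -15925*(-2301248) = 36647374400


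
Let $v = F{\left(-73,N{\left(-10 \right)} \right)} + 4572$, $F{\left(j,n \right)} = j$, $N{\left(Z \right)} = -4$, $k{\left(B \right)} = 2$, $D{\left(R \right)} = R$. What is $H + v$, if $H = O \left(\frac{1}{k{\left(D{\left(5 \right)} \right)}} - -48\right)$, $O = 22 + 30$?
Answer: $7021$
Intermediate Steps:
$O = 52$
$v = 4499$ ($v = -73 + 4572 = 4499$)
$H = 2522$ ($H = 52 \left(\frac{1}{2} - -48\right) = 52 \left(\frac{1}{2} + 48\right) = 52 \cdot \frac{97}{2} = 2522$)
$H + v = 2522 + 4499 = 7021$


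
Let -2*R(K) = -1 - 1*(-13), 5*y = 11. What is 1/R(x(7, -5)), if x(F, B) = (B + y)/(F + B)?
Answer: -1/6 ≈ -0.16667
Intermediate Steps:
y = 11/5 (y = (1/5)*11 = 11/5 ≈ 2.2000)
x(F, B) = (11/5 + B)/(B + F) (x(F, B) = (B + 11/5)/(F + B) = (11/5 + B)/(B + F))
R(K) = -6 (R(K) = -(-1 - 1*(-13))/2 = -(-1 + 13)/2 = -1/2*12 = -6)
1/R(x(7, -5)) = 1/(-6) = -1/6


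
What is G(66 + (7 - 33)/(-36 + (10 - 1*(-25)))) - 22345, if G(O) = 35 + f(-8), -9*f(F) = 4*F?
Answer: -200758/9 ≈ -22306.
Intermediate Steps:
f(F) = -4*F/9
G(O) = 347/9 (G(O) = 35 - 4/9*(-8) = 35 + 32/9 = 347/9)
G(66 + (7 - 33)/(-36 + (10 - 1*(-25)))) - 22345 = 347/9 - 22345 = -200758/9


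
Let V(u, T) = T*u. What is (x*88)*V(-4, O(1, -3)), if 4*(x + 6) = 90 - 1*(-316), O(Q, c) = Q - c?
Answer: -134464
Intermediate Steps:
x = 191/2 (x = -6 + (90 - 1*(-316))/4 = -6 + (90 + 316)/4 = -6 + (¼)*406 = -6 + 203/2 = 191/2 ≈ 95.500)
(x*88)*V(-4, O(1, -3)) = ((191/2)*88)*((1 - 1*(-3))*(-4)) = 8404*((1 + 3)*(-4)) = 8404*(4*(-4)) = 8404*(-16) = -134464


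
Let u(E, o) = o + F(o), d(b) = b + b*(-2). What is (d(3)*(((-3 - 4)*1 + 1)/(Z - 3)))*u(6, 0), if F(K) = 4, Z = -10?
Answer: -72/13 ≈ -5.5385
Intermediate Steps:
d(b) = -b (d(b) = b - 2*b = -b)
u(E, o) = 4 + o (u(E, o) = o + 4 = 4 + o)
(d(3)*(((-3 - 4)*1 + 1)/(Z - 3)))*u(6, 0) = ((-1*3)*(((-3 - 4)*1 + 1)/(-10 - 3)))*(4 + 0) = -3*(-7*1 + 1)/(-13)*4 = -3*(-7 + 1)*(-1)/13*4 = -(-18)*(-1)/13*4 = -3*6/13*4 = -18/13*4 = -72/13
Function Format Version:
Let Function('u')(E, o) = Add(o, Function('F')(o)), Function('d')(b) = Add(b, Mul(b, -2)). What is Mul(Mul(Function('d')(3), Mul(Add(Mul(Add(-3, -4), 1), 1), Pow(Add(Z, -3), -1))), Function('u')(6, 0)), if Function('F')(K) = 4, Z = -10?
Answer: Rational(-72, 13) ≈ -5.5385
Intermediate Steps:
Function('d')(b) = Mul(-1, b) (Function('d')(b) = Add(b, Mul(-2, b)) = Mul(-1, b))
Function('u')(E, o) = Add(4, o) (Function('u')(E, o) = Add(o, 4) = Add(4, o))
Mul(Mul(Function('d')(3), Mul(Add(Mul(Add(-3, -4), 1), 1), Pow(Add(Z, -3), -1))), Function('u')(6, 0)) = Mul(Mul(Mul(-1, 3), Mul(Add(Mul(Add(-3, -4), 1), 1), Pow(Add(-10, -3), -1))), Add(4, 0)) = Mul(Mul(-3, Mul(Add(Mul(-7, 1), 1), Pow(-13, -1))), 4) = Mul(Mul(-3, Mul(Add(-7, 1), Rational(-1, 13))), 4) = Mul(Mul(-3, Mul(-6, Rational(-1, 13))), 4) = Mul(Mul(-3, Rational(6, 13)), 4) = Mul(Rational(-18, 13), 4) = Rational(-72, 13)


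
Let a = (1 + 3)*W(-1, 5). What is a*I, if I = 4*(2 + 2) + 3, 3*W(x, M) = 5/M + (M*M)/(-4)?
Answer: -133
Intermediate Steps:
W(x, M) = -M**2/12 + 5/(3*M) (W(x, M) = (5/M + (M*M)/(-4))/3 = (5/M + M**2*(-1/4))/3 = (5/M - M**2/4)/3 = -M**2/12 + 5/(3*M))
I = 19 (I = 4*4 + 3 = 16 + 3 = 19)
a = -7 (a = (1 + 3)*((1/12)*(20 - 1*5**3)/5) = 4*((1/12)*(1/5)*(20 - 1*125)) = 4*((1/12)*(1/5)*(20 - 125)) = 4*((1/12)*(1/5)*(-105)) = 4*(-7/4) = -7)
a*I = -7*19 = -133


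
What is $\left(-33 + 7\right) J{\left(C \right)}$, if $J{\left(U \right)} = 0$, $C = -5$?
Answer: $0$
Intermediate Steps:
$\left(-33 + 7\right) J{\left(C \right)} = \left(-33 + 7\right) 0 = \left(-26\right) 0 = 0$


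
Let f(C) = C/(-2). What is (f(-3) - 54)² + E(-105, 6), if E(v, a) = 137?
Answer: 11573/4 ≈ 2893.3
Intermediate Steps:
f(C) = -C/2 (f(C) = C*(-½) = -C/2)
(f(-3) - 54)² + E(-105, 6) = (-½*(-3) - 54)² + 137 = (3/2 - 54)² + 137 = (-105/2)² + 137 = 11025/4 + 137 = 11573/4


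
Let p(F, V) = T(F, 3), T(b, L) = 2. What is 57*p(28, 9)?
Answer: 114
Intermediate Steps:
p(F, V) = 2
57*p(28, 9) = 57*2 = 114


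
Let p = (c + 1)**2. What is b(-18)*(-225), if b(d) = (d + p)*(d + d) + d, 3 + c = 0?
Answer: -109350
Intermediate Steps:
c = -3 (c = -3 + 0 = -3)
p = 4 (p = (-3 + 1)**2 = (-2)**2 = 4)
b(d) = d + 2*d*(4 + d) (b(d) = (d + 4)*(d + d) + d = (4 + d)*(2*d) + d = 2*d*(4 + d) + d = d + 2*d*(4 + d))
b(-18)*(-225) = -18*(9 + 2*(-18))*(-225) = -18*(9 - 36)*(-225) = -18*(-27)*(-225) = 486*(-225) = -109350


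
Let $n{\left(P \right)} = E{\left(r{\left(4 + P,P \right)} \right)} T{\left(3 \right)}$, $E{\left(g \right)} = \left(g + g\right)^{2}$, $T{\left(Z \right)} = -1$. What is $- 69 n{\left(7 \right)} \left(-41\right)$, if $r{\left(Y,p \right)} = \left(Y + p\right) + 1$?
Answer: $-4085076$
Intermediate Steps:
$r{\left(Y,p \right)} = 1 + Y + p$
$E{\left(g \right)} = 4 g^{2}$ ($E{\left(g \right)} = \left(2 g\right)^{2} = 4 g^{2}$)
$n{\left(P \right)} = - 4 \left(5 + 2 P\right)^{2}$ ($n{\left(P \right)} = 4 \left(1 + \left(4 + P\right) + P\right)^{2} \left(-1\right) = 4 \left(5 + 2 P\right)^{2} \left(-1\right) = - 4 \left(5 + 2 P\right)^{2}$)
$- 69 n{\left(7 \right)} \left(-41\right) = - 69 \left(- 4 \left(5 + 2 \cdot 7\right)^{2}\right) \left(-41\right) = - 69 \left(- 4 \left(5 + 14\right)^{2}\right) \left(-41\right) = - 69 \left(- 4 \cdot 19^{2}\right) \left(-41\right) = - 69 \left(\left(-4\right) 361\right) \left(-41\right) = \left(-69\right) \left(-1444\right) \left(-41\right) = 99636 \left(-41\right) = -4085076$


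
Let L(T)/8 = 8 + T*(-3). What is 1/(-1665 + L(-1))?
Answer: -1/1577 ≈ -0.00063412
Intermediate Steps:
L(T) = 64 - 24*T (L(T) = 8*(8 + T*(-3)) = 8*(8 - 3*T) = 64 - 24*T)
1/(-1665 + L(-1)) = 1/(-1665 + (64 - 24*(-1))) = 1/(-1665 + (64 + 24)) = 1/(-1665 + 88) = 1/(-1577) = -1/1577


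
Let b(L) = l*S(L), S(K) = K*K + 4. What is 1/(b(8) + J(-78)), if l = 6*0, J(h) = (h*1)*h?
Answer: 1/6084 ≈ 0.00016437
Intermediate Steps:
J(h) = h**2 (J(h) = h*h = h**2)
l = 0
S(K) = 4 + K**2 (S(K) = K**2 + 4 = 4 + K**2)
b(L) = 0 (b(L) = 0*(4 + L**2) = 0)
1/(b(8) + J(-78)) = 1/(0 + (-78)**2) = 1/(0 + 6084) = 1/6084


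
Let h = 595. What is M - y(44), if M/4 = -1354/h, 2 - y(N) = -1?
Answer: -7201/595 ≈ -12.103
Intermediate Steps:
y(N) = 3 (y(N) = 2 - 1*(-1) = 2 + 1 = 3)
M = -5416/595 (M = 4*(-1354/595) = -5416/595 ≈ -9.1025)
M - y(44) = -5416/595 - 1*3 = -5416/595 - 3 = -7201/595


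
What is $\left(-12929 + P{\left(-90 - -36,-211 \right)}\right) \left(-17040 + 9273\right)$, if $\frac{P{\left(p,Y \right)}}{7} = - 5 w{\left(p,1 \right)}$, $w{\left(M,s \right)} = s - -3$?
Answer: $101506923$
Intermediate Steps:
$w{\left(M,s \right)} = 3 + s$ ($w{\left(M,s \right)} = s + 3 = 3 + s$)
$P{\left(p,Y \right)} = -140$ ($P{\left(p,Y \right)} = 7 \left(- 5 \left(3 + 1\right)\right) = 7 \left(\left(-5\right) 4\right) = 7 \left(-20\right) = -140$)
$\left(-12929 + P{\left(-90 - -36,-211 \right)}\right) \left(-17040 + 9273\right) = \left(-12929 - 140\right) \left(-17040 + 9273\right) = \left(-13069\right) \left(-7767\right) = 101506923$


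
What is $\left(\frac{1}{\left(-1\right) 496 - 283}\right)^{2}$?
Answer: $\frac{1}{606841} \approx 1.6479 \cdot 10^{-6}$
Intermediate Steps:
$\left(\frac{1}{\left(-1\right) 496 - 283}\right)^{2} = \left(\frac{1}{-496 - 283}\right)^{2} = \left(\frac{1}{-779}\right)^{2} = \left(- \frac{1}{779}\right)^{2} = \frac{1}{606841}$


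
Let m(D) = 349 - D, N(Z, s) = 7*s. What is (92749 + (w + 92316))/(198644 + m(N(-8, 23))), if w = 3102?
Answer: 188167/198832 ≈ 0.94636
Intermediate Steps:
(92749 + (w + 92316))/(198644 + m(N(-8, 23))) = (92749 + (3102 + 92316))/(198644 + (349 - 7*23)) = (92749 + 95418)/(198644 + (349 - 1*161)) = 188167/(198644 + (349 - 161)) = 188167/(198644 + 188) = 188167/198832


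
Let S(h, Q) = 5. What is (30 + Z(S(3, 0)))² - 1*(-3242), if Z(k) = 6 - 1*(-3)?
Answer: 4763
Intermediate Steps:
Z(k) = 9 (Z(k) = 6 + 3 = 9)
(30 + Z(S(3, 0)))² - 1*(-3242) = (30 + 9)² - 1*(-3242) = 39² + 3242 = 1521 + 3242 = 4763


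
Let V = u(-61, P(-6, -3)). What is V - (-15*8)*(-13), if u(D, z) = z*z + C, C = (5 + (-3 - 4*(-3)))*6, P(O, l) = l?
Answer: -1467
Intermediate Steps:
C = 84 (C = (5 + (-3 + 12))*6 = (5 + 9)*6 = 14*6 = 84)
u(D, z) = 84 + z² (u(D, z) = z*z + 84 = z² + 84 = 84 + z²)
V = 93 (V = 84 + (-3)² = 84 + 9 = 93)
V - (-15*8)*(-13) = 93 - (-15*8)*(-13) = 93 - (-120)*(-13) = 93 - 1*1560 = 93 - 1560 = -1467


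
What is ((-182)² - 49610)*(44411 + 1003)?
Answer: -748695204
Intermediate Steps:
((-182)² - 49610)*(44411 + 1003) = (33124 - 49610)*45414 = -16486*45414 = -748695204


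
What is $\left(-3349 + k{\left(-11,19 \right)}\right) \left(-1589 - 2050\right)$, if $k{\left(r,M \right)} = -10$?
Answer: $12223401$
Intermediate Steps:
$\left(-3349 + k{\left(-11,19 \right)}\right) \left(-1589 - 2050\right) = \left(-3349 - 10\right) \left(-1589 - 2050\right) = \left(-3359\right) \left(-3639\right) = 12223401$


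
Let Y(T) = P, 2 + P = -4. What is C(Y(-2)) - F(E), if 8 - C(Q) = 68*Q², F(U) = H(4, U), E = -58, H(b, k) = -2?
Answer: -2438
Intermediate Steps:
P = -6 (P = -2 - 4 = -6)
Y(T) = -6
F(U) = -2
C(Q) = 8 - 68*Q²
C(Y(-2)) - F(E) = (8 - 68*(-6)²) - 1*(-2) = (8 - 68*36) + 2 = (8 - 2448) + 2 = -2440 + 2 = -2438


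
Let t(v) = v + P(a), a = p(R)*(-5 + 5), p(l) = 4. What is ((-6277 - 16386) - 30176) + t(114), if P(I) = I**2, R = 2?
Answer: -52725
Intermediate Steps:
a = 0 (a = 4*(-5 + 5) = 4*0 = 0)
t(v) = v (t(v) = v + 0**2 = v + 0 = v)
((-6277 - 16386) - 30176) + t(114) = ((-6277 - 16386) - 30176) + 114 = (-22663 - 30176) + 114 = -52839 + 114 = -52725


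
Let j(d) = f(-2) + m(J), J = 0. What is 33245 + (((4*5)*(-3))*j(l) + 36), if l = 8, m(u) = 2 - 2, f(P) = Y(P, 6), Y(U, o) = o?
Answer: 32921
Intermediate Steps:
f(P) = 6
m(u) = 0
j(d) = 6 (j(d) = 6 + 0 = 6)
33245 + (((4*5)*(-3))*j(l) + 36) = 33245 + (((4*5)*(-3))*6 + 36) = 33245 + ((20*(-3))*6 + 36) = 33245 + (-60*6 + 36) = 33245 + (-360 + 36) = 33245 - 324 = 32921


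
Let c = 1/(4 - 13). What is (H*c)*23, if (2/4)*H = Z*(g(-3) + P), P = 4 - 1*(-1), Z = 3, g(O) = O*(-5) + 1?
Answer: -322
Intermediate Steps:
g(O) = 1 - 5*O (g(O) = -5*O + 1 = 1 - 5*O)
P = 5 (P = 4 + 1 = 5)
H = 126 (H = 2*(3*((1 - 5*(-3)) + 5)) = 2*(3*((1 + 15) + 5)) = 2*(3*(16 + 5)) = 2*(3*21) = 2*63 = 126)
c = -⅑ (c = 1/(-9) = -⅑ ≈ -0.11111)
(H*c)*23 = (126*(-⅑))*23 = -14*23 = -322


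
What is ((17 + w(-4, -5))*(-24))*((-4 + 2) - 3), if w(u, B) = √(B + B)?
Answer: 2040 + 120*I*√10 ≈ 2040.0 + 379.47*I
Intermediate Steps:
w(u, B) = √2*√B (w(u, B) = √(2*B) = √2*√B)
((17 + w(-4, -5))*(-24))*((-4 + 2) - 3) = ((17 + √2*√(-5))*(-24))*((-4 + 2) - 3) = ((17 + √2*(I*√5))*(-24))*(-2 - 3) = ((17 + I*√10)*(-24))*(-5) = (-408 - 24*I*√10)*(-5) = 2040 + 120*I*√10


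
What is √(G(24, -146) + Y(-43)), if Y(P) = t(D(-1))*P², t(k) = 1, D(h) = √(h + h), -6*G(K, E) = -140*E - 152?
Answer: I*√13791/3 ≈ 39.145*I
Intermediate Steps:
G(K, E) = 76/3 + 70*E/3 (G(K, E) = -(-140*E - 152)/6 = -(-152 - 140*E)/6 = 76/3 + 70*E/3)
D(h) = √2*√h (D(h) = √(2*h) = √2*√h)
Y(P) = P² (Y(P) = 1*P² = P²)
√(G(24, -146) + Y(-43)) = √((76/3 + (70/3)*(-146)) + (-43)²) = √((76/3 - 10220/3) + 1849) = √(-10144/3 + 1849) = √(-4597/3) = I*√13791/3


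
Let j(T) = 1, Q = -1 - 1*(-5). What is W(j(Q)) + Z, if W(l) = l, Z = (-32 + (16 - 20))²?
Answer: 1297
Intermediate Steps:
Q = 4 (Q = -1 + 5 = 4)
Z = 1296 (Z = (-32 - 4)² = (-36)² = 1296)
W(j(Q)) + Z = 1 + 1296 = 1297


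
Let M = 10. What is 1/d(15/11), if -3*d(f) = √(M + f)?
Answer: -3*√55/25 ≈ -0.88994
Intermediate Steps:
d(f) = -√(10 + f)/3
1/d(15/11) = 1/(-√(10 + 15/11)/3) = 1/(-5*√55/33) = -3*√55/25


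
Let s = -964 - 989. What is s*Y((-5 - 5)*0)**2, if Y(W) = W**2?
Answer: 0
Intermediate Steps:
s = -1953
s*Y((-5 - 5)*0)**2 = -1953*(((-5 - 5)*0)**2)**2 = -1953*((-10*0)**2)**2 = -1953*(0**2)**2 = -1953*0**2 = -1953*0 = 0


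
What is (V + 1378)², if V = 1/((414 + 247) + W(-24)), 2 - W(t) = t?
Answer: 896216275969/471969 ≈ 1.8989e+6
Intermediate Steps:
W(t) = 2 - t
V = 1/687 (V = 1/((414 + 247) + (2 - 1*(-24))) = 1/(661 + (2 + 24)) = 1/(661 + 26) = 1/687 ≈ 0.0014556)
(V + 1378)² = (1/687 + 1378)² = (946687/687)² = 896216275969/471969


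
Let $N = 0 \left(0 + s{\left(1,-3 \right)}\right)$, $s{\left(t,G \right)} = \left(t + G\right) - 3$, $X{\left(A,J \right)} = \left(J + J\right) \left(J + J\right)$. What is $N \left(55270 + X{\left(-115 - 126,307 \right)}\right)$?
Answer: $0$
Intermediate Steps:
$X{\left(A,J \right)} = 4 J^{2}$ ($X{\left(A,J \right)} = 2 J 2 J = 4 J^{2}$)
$s{\left(t,G \right)} = -3 + G + t$ ($s{\left(t,G \right)} = \left(G + t\right) - 3 = -3 + G + t$)
$N = 0$ ($N = 0 \left(0 - 5\right) = 0 \left(-5\right) = 0$)
$N \left(55270 + X{\left(-115 - 126,307 \right)}\right) = 0 \left(55270 + 4 \cdot 307^{2}\right) = 0 \left(55270 + 4 \cdot 94249\right) = 0 \left(55270 + 376996\right) = 0 \cdot 432266 = 0$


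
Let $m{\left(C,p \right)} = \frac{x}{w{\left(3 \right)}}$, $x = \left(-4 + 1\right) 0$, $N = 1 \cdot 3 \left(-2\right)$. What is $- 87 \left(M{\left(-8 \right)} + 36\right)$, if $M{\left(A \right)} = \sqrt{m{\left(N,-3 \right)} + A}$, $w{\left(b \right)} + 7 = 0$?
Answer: $-3132 - 174 i \sqrt{2} \approx -3132.0 - 246.07 i$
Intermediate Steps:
$w{\left(b \right)} = -7$ ($w{\left(b \right)} = -7 + 0 = -7$)
$N = -6$ ($N = 3 \left(-2\right) = -6$)
$x = 0$ ($x = \left(-3\right) 0 = 0$)
$m{\left(C,p \right)} = 0$ ($m{\left(C,p \right)} = \frac{0}{-7} = 0 \left(- \frac{1}{7}\right) = 0$)
$M{\left(A \right)} = \sqrt{A}$ ($M{\left(A \right)} = \sqrt{0 + A} = \sqrt{A}$)
$- 87 \left(M{\left(-8 \right)} + 36\right) = - 87 \left(\sqrt{-8} + 36\right) = - 87 \left(2 i \sqrt{2} + 36\right) = - 87 \left(36 + 2 i \sqrt{2}\right) = -3132 - 174 i \sqrt{2}$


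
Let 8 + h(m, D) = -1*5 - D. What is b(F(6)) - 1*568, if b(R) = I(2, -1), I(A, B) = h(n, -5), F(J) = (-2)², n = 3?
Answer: -576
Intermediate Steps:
F(J) = 4
h(m, D) = -13 - D (h(m, D) = -8 + (-1*5 - D) = -8 + (-5 - D) = -13 - D)
I(A, B) = -8 (I(A, B) = -13 - 1*(-5) = -13 + 5 = -8)
b(R) = -8
b(F(6)) - 1*568 = -8 - 1*568 = -8 - 568 = -576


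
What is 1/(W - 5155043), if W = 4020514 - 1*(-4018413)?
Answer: 1/2883884 ≈ 3.4675e-7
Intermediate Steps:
W = 8038927 (W = 4020514 + 4018413 = 8038927)
1/(W - 5155043) = 1/(8038927 - 5155043) = 1/2883884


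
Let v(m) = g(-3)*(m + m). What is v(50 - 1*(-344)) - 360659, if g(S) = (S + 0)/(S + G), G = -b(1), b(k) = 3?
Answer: -360265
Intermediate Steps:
G = -3 (G = -1*3 = -3)
g(S) = S/(-3 + S) (g(S) = (S + 0)/(S - 3) = S/(-3 + S))
v(m) = m (v(m) = (-3/(-3 - 3))*(m + m) = (-3/(-6))*(2*m) = (-3*(-⅙))*(2*m) = (2*m)/2 = m)
v(50 - 1*(-344)) - 360659 = (50 - 1*(-344)) - 360659 = (50 + 344) - 360659 = 394 - 360659 = -360265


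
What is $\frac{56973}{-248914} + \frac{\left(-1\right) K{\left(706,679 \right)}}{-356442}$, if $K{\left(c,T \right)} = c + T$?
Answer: $- \frac{4990706044}{22180850997} \approx -0.225$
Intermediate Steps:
$K{\left(c,T \right)} = T + c$
$\frac{56973}{-248914} + \frac{\left(-1\right) K{\left(706,679 \right)}}{-356442} = \frac{56973}{-248914} + \frac{\left(-1\right) \left(679 + 706\right)}{-356442} = 56973 \left(- \frac{1}{248914}\right) + \left(-1\right) 1385 \left(- \frac{1}{356442}\right) = - \frac{56973}{248914} - - \frac{1385}{356442} = - \frac{56973}{248914} + \frac{1385}{356442} = - \frac{4990706044}{22180850997}$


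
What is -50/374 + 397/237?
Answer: 68314/44319 ≈ 1.5414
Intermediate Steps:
-50/374 + 397/237 = -50*1/374 + 397*(1/237) = -25/187 + 397/237 = 68314/44319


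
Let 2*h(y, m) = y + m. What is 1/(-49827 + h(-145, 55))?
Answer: -1/49872 ≈ -2.0051e-5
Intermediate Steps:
h(y, m) = m/2 + y/2 (h(y, m) = (y + m)/2 = (m + y)/2 = m/2 + y/2)
1/(-49827 + h(-145, 55)) = 1/(-49827 + ((1/2)*55 + (1/2)*(-145))) = 1/(-49827 + (55/2 - 145/2)) = 1/(-49827 - 45) = 1/(-49872) = -1/49872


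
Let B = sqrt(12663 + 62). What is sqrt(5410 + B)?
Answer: sqrt(5410 + 5*sqrt(509)) ≈ 74.316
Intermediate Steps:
B = 5*sqrt(509) (B = sqrt(12725) = 5*sqrt(509) ≈ 112.81)
sqrt(5410 + B) = sqrt(5410 + 5*sqrt(509))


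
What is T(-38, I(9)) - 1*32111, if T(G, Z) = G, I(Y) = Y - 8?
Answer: -32149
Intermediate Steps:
I(Y) = -8 + Y
T(-38, I(9)) - 1*32111 = -38 - 1*32111 = -38 - 32111 = -32149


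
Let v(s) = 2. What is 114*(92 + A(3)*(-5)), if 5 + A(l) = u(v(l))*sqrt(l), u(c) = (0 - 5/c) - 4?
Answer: 13338 + 3705*sqrt(3) ≈ 19755.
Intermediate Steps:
u(c) = -4 - 5/c (u(c) = -5/c - 4 = -4 - 5/c)
A(l) = -5 - 13*sqrt(l)/2 (A(l) = -5 + (-4 - 5/2)*sqrt(l) = -5 - 13*sqrt(l)/2)
114*(92 + A(3)*(-5)) = 114*(92 + (-5 - 13*sqrt(3)/2)*(-5)) = 114*(92 + (25 + 65*sqrt(3)/2)) = 114*(117 + 65*sqrt(3)/2) = 13338 + 3705*sqrt(3)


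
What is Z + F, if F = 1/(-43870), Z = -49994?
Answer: -2193236781/43870 ≈ -49994.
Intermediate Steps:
F = -1/43870 ≈ -2.2795e-5
Z + F = -49994 - 1/43870 = -2193236781/43870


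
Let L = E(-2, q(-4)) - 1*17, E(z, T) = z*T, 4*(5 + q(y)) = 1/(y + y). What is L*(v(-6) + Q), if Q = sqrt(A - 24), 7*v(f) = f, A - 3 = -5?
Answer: 333/56 - 111*I*sqrt(26)/16 ≈ 5.9464 - 35.374*I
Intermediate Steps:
A = -2 (A = 3 - 5 = -2)
v(f) = f/7
q(y) = -5 + 1/(8*y) (q(y) = -5 + 1/(4*(y + y)) = -5 + 1/(4*((2*y))) = -5 + (1/(2*y))/4 = -5 + 1/(8*y))
E(z, T) = T*z
Q = I*sqrt(26) (Q = sqrt(-2 - 24) = sqrt(-26) = I*sqrt(26) ≈ 5.099*I)
L = -111/16 (L = (-5 + (1/8)/(-4))*(-2) - 1*17 = (-5 + (1/8)*(-1/4))*(-2) - 17 = (-5 - 1/32)*(-2) - 17 = -161/32*(-2) - 17 = 161/16 - 17 = -111/16 ≈ -6.9375)
L*(v(-6) + Q) = -111*((1/7)*(-6) + I*sqrt(26))/16 = -111*(-6/7 + I*sqrt(26))/16 = 333/56 - 111*I*sqrt(26)/16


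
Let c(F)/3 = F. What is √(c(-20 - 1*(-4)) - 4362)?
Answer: 21*I*√10 ≈ 66.408*I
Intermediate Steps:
c(F) = 3*F
√(c(-20 - 1*(-4)) - 4362) = √(3*(-20 - 1*(-4)) - 4362) = √(3*(-20 + 4) - 4362) = √(3*(-16) - 4362) = √(-48 - 4362) = √(-4410) = 21*I*√10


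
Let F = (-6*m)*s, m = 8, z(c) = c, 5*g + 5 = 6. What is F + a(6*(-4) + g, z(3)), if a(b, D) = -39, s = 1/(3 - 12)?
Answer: -101/3 ≈ -33.667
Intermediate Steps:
g = 1/5 (g = -1 + (1/5)*6 = -1 + 6/5 = 1/5 ≈ 0.20000)
s = -1/9 (s = 1/(-9) = -1/9 ≈ -0.11111)
F = 16/3 (F = -6*8*(-1/9) = -48*(-1/9) = 16/3 ≈ 5.3333)
F + a(6*(-4) + g, z(3)) = 16/3 - 39 = -101/3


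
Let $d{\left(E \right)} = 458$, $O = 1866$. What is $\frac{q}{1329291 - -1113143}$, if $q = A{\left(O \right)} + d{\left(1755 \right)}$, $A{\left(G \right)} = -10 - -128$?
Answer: $\frac{288}{1221217} \approx 0.00023583$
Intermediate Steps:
$A{\left(G \right)} = 118$ ($A{\left(G \right)} = -10 + 128 = 118$)
$q = 576$ ($q = 118 + 458 = 576$)
$\frac{q}{1329291 - -1113143} = \frac{576}{1329291 - -1113143} = \frac{576}{1329291 + 1113143} = \frac{576}{2442434} = 576 \cdot \frac{1}{2442434} = \frac{288}{1221217}$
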